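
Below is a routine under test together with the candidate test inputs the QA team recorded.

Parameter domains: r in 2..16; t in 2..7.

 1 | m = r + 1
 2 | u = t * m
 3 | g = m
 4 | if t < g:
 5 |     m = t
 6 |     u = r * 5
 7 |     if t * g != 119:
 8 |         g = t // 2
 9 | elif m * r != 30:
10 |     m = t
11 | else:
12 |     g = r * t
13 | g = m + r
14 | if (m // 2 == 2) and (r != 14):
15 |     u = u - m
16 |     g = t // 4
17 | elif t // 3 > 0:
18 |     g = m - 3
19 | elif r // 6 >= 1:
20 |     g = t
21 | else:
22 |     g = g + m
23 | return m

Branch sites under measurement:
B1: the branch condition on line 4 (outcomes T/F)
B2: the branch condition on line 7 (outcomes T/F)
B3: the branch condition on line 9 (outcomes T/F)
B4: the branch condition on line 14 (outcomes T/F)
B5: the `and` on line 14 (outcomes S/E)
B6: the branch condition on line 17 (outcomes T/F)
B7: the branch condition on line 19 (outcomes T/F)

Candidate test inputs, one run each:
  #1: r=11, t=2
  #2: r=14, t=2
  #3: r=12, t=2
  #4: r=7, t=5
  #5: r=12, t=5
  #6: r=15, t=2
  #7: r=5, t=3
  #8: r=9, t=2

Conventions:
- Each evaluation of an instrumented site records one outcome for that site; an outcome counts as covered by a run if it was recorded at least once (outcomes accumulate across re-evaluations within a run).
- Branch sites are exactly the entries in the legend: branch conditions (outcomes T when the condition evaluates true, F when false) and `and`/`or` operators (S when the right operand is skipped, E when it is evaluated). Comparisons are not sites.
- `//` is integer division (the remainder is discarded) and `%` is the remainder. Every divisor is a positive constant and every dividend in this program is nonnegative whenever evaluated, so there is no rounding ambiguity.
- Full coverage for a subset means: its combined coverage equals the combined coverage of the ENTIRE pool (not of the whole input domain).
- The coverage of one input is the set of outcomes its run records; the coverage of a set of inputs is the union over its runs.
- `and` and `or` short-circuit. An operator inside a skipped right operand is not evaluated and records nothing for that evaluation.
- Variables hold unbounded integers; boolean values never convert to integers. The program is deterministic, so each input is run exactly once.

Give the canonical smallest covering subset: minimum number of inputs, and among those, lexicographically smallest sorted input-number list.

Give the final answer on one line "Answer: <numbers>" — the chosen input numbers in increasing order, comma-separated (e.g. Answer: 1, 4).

test 1 (r=11, t=2) hits B1=T, B2=T, B4=F, B5=S, B6=F, B7=T
test 2 (r=14, t=2) hits B1=T, B2=T, B4=F, B5=S, B6=F, B7=T
test 3 (r=12, t=2) hits B1=T, B2=T, B4=F, B5=S, B6=F, B7=T
test 4 (r=7, t=5) hits B1=T, B2=T, B4=T, B5=E
test 5 (r=12, t=5) hits B1=T, B2=T, B4=T, B5=E
test 6 (r=15, t=2) hits B1=T, B2=T, B4=F, B5=S, B6=F, B7=T
test 7 (r=5, t=3) hits B1=T, B2=T, B4=F, B5=S, B6=T
test 8 (r=9, t=2) hits B1=T, B2=T, B4=F, B5=S, B6=F, B7=T
union over all inputs: B1=T, B2=T, B4=T, B4=F, B5=S, B5=E, B6=T, B6=F, B7=T (9 outcomes)
checked all size-1 subsets: none covers 9 outcomes (max 6/9)
checked all size-2 subsets: none covers 9 outcomes (max 8/9)
the canonical winner is {1, 4, 7}: size 3, full 9-outcome coverage, earliest index list among size-3 covers

Answer: 1, 4, 7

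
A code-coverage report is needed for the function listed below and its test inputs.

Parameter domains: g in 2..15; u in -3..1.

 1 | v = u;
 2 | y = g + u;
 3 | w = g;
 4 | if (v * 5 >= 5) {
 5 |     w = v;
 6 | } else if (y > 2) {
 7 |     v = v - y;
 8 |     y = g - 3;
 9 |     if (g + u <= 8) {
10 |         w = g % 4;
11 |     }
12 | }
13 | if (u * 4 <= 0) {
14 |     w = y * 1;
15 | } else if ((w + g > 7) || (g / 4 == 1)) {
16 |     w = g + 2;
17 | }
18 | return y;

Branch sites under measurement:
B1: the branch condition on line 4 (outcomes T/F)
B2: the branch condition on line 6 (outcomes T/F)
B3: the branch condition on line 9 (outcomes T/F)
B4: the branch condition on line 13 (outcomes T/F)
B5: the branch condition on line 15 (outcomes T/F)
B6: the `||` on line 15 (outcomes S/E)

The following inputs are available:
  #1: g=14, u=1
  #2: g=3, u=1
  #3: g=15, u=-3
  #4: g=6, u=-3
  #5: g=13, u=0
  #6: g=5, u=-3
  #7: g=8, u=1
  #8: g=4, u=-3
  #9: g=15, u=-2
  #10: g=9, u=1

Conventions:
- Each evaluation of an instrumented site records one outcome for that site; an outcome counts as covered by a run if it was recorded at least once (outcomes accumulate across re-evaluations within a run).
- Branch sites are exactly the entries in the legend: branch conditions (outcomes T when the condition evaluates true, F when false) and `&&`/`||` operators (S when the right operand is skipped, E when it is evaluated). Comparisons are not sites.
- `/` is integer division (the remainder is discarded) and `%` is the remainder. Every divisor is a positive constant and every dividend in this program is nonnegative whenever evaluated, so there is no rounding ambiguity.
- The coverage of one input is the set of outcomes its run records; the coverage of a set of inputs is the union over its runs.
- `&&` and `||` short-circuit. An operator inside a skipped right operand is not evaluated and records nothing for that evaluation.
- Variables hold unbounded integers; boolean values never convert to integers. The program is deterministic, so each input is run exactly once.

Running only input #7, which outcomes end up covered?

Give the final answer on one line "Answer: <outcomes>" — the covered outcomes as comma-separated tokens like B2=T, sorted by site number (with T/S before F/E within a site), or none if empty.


Running input #7 (g=8, u=1), event by event:
  B1->T, B4->F, B6->S, B5->T
distinct outcomes covered: B1=T, B4=F, B5=T, B6=S
Answer: B1=T, B4=F, B5=T, B6=S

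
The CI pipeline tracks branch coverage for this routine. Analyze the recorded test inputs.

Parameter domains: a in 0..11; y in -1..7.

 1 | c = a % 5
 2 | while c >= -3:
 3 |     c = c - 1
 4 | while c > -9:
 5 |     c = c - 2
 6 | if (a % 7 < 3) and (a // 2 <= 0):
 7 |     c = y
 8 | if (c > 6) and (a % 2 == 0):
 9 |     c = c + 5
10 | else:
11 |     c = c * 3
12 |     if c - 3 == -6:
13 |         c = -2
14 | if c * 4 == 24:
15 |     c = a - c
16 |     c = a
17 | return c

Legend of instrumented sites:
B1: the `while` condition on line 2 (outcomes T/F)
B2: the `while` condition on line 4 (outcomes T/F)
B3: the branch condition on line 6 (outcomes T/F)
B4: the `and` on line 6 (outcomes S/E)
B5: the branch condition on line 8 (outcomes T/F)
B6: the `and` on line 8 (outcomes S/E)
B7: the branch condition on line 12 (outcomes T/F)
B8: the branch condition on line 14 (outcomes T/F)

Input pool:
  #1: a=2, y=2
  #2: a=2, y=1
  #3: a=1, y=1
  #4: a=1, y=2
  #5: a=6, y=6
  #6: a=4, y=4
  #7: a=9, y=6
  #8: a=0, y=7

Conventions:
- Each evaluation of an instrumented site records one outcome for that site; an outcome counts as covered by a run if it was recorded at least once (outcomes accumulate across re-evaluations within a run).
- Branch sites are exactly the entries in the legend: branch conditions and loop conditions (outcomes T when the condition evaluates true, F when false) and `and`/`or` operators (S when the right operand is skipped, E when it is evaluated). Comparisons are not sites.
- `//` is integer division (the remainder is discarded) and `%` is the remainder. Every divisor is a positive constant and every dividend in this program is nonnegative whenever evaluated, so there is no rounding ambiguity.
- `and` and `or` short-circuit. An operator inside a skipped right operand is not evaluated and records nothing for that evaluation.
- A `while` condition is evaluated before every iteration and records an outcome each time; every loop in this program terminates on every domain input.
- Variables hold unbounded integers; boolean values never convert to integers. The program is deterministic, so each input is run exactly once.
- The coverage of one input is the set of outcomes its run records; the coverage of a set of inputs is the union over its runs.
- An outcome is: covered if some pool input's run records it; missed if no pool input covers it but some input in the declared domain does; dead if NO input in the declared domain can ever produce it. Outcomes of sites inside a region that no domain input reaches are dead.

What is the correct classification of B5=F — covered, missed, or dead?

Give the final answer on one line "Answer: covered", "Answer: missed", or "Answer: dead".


B5=F is recorded by pool input(s) 1, 2, 3, 4, 5, 6, 7 -> covered
Answer: covered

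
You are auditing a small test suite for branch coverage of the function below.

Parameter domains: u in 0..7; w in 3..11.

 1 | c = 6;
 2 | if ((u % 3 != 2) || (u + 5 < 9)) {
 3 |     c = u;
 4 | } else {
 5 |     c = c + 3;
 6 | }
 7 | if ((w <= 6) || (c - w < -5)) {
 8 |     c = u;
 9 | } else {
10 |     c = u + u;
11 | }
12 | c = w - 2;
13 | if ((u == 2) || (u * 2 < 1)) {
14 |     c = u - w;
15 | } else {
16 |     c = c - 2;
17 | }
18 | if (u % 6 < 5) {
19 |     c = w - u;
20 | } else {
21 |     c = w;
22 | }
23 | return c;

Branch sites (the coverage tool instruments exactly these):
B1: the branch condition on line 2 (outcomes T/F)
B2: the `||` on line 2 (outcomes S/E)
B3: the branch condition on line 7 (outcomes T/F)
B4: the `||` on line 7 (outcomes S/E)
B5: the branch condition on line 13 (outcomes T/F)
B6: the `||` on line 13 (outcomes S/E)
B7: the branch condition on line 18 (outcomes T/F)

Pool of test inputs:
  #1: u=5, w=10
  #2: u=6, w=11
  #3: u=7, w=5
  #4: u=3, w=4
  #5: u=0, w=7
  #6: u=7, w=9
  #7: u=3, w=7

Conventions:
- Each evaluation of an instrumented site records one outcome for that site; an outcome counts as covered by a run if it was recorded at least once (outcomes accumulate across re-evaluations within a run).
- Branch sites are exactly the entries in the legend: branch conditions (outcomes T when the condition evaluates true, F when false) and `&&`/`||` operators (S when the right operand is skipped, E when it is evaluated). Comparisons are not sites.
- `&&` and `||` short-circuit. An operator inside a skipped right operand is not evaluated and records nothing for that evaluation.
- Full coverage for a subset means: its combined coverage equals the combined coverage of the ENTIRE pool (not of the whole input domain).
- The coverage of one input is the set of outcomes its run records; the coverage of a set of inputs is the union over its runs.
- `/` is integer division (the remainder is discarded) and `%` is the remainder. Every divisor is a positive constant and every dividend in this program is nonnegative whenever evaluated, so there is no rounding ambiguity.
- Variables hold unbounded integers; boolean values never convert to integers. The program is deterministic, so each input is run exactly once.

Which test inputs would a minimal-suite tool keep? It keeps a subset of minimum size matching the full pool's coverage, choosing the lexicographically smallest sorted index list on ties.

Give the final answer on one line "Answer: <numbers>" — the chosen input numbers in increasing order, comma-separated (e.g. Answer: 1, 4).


test 1 (u=5, w=10) fires B2->E, B1->F, B4->E, B3->F, B6->E, B5->F, B7->F; hits B1=F, B2=E, B3=F, B4=E, B5=F, B6=E, B7=F
test 2 (u=6, w=11) fires B2->S, B1->T, B4->E, B3->F, B6->E, B5->F, B7->T; hits B1=T, B2=S, B3=F, B4=E, B5=F, B6=E, B7=T
test 3 (u=7, w=5) fires B2->S, B1->T, B4->S, B3->T, B6->E, B5->F, B7->T; hits B1=T, B2=S, B3=T, B4=S, B5=F, B6=E, B7=T
test 4 (u=3, w=4) fires B2->S, B1->T, B4->S, B3->T, B6->E, B5->F, B7->T; hits B1=T, B2=S, B3=T, B4=S, B5=F, B6=E, B7=T
test 5 (u=0, w=7) fires B2->S, B1->T, B4->E, B3->T, B6->E, B5->T, B7->T; hits B1=T, B2=S, B3=T, B4=E, B5=T, B6=E, B7=T
test 6 (u=7, w=9) fires B2->S, B1->T, B4->E, B3->F, B6->E, B5->F, B7->T; hits B1=T, B2=S, B3=F, B4=E, B5=F, B6=E, B7=T
test 7 (u=3, w=7) fires B2->S, B1->T, B4->E, B3->F, B6->E, B5->F, B7->T; hits B1=T, B2=S, B3=F, B4=E, B5=F, B6=E, B7=T
the full pool covers 13 outcomes: B1=T, B1=F, B2=S, B2=E, B3=T, B3=F, B4=S, B4=E, B5=T, B5=F, B6=E, B7=T, B7=F
size 1 is not enough: best union over all size-1 subsets is 7/13
size 2 is not enough: best union over all size-2 subsets is 12/13
at size 3, {1, 3, 5} reaches all 13 outcomes; every lexicographically earlier size-3 subset fails
Answer: 1, 3, 5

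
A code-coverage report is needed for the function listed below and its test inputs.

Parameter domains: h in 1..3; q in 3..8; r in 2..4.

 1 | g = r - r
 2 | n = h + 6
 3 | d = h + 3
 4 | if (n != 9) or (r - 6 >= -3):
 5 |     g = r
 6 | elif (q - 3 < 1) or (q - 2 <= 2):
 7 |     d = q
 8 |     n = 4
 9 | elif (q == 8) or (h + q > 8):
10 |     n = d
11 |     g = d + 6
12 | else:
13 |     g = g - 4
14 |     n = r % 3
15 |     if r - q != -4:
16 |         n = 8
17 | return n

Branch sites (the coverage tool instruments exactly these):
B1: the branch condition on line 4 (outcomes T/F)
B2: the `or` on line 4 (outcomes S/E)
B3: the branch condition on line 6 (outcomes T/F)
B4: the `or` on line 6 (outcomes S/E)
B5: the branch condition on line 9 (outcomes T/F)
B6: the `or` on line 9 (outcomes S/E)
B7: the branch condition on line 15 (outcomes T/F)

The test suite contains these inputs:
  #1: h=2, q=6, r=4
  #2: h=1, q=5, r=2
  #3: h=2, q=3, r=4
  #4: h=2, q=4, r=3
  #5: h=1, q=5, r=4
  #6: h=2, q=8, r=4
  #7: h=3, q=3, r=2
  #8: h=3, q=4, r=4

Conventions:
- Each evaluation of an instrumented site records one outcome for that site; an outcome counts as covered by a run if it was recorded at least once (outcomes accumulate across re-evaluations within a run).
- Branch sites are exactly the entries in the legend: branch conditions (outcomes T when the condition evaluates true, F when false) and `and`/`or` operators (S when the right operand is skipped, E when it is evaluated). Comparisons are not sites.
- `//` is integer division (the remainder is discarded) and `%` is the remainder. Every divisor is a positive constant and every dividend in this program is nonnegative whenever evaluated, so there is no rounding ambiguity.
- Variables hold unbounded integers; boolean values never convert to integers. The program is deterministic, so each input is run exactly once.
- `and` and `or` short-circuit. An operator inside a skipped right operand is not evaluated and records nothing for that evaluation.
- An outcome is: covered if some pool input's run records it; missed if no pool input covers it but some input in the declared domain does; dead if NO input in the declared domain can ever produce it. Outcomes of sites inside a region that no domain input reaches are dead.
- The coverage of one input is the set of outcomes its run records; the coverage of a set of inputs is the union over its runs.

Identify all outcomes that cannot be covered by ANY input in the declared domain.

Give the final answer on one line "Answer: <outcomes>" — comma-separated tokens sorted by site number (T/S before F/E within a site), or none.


exhaustive pass over the 54-input domain:
  B7=F: never recorded by any domain input -> dead
  reachable outcomes have witnesses, e.g. B1=T (e.g. h=1, q=3, r=2), B1=F (e.g. h=3, q=3, r=2), B2=S (e.g. h=1, q=3, r=2), B2=E (e.g. h=3, q=3, r=2)
Answer: B7=F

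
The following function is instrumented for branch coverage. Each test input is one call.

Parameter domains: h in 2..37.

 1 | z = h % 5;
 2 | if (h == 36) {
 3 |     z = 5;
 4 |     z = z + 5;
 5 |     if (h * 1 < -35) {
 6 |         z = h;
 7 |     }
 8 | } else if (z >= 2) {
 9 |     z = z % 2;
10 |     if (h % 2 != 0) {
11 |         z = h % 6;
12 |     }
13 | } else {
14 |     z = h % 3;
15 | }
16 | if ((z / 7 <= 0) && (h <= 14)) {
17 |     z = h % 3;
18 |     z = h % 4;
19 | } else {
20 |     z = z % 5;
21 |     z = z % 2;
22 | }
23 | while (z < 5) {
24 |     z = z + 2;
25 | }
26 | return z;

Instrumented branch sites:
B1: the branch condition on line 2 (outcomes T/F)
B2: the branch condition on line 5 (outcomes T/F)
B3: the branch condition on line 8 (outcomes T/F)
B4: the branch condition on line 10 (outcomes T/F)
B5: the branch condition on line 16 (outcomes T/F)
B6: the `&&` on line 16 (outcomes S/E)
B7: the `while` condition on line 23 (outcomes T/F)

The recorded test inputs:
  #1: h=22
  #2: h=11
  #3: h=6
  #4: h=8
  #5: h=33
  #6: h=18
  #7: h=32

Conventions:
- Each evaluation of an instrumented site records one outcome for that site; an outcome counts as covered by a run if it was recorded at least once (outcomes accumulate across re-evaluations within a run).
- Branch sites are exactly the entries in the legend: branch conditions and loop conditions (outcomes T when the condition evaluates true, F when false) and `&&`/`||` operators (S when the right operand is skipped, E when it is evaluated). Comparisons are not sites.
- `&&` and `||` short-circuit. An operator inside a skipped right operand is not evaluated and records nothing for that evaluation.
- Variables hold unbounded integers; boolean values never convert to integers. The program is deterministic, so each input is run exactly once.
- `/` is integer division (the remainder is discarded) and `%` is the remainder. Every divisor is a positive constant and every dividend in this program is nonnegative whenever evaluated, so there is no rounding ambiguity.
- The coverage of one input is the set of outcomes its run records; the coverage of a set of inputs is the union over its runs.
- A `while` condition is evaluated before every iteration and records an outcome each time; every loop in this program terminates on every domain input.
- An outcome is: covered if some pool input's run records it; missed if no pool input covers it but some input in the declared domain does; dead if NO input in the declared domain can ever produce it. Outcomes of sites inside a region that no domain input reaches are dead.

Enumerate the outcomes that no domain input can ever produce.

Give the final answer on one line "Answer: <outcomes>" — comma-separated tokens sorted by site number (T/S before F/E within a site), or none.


checking every outcome against all 36 domain inputs:
  B2=T: no domain input ever produces it -> dead
  reachable outcomes have witnesses, e.g. B1=T (e.g. h=36), B1=F (e.g. h=2), B2=F (e.g. h=36), B3=T (e.g. h=2)
Answer: B2=T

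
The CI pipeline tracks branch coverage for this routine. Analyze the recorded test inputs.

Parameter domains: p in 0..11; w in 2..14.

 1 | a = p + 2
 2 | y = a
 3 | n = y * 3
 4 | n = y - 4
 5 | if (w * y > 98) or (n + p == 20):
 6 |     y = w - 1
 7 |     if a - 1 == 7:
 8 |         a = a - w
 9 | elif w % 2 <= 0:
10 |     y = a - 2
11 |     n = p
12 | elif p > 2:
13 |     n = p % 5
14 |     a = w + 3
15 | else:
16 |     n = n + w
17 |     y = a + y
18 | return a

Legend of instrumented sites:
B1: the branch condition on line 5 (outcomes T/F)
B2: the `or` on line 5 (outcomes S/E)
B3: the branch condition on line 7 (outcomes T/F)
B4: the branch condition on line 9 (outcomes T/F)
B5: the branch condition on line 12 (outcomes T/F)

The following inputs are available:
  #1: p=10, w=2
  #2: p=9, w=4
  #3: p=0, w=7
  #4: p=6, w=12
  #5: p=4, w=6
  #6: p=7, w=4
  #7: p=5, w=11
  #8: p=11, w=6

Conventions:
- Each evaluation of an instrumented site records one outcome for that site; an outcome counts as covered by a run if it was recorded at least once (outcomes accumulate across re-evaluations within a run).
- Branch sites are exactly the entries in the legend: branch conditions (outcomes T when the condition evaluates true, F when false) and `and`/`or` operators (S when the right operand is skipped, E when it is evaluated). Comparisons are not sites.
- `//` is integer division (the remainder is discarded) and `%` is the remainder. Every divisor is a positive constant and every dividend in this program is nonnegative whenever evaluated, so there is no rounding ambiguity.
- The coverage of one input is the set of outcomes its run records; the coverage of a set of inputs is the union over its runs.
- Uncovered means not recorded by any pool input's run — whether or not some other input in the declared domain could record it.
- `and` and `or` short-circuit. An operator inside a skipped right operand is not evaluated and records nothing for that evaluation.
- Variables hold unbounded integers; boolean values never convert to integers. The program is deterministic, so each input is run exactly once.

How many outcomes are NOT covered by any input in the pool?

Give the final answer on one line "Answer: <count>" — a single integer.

input #1 (p=10, w=2): events B2->E, B1->F, B4->T; covers B1=F, B2=E, B4=T
input #2 (p=9, w=4): events B2->E, B1->F, B4->T; covers B1=F, B2=E, B4=T
input #3 (p=0, w=7): events B2->E, B1->F, B4->F, B5->F; covers B1=F, B2=E, B4=F, B5=F
input #4 (p=6, w=12): events B2->E, B1->F, B4->T; covers B1=F, B2=E, B4=T
input #5 (p=4, w=6): events B2->E, B1->F, B4->T; covers B1=F, B2=E, B4=T
input #6 (p=7, w=4): events B2->E, B1->F, B4->T; covers B1=F, B2=E, B4=T
input #7 (p=5, w=11): events B2->E, B1->F, B4->F, B5->T; covers B1=F, B2=E, B4=F, B5=T
input #8 (p=11, w=6): events B2->E, B1->T, B3->F; covers B1=T, B2=E, B3=F
union over the pool: B1=T, B1=F, B2=E, B3=F, B4=T, B4=F, B5=T, B5=F
uncovered (2 of 10): B2=S, B3=T

Answer: 2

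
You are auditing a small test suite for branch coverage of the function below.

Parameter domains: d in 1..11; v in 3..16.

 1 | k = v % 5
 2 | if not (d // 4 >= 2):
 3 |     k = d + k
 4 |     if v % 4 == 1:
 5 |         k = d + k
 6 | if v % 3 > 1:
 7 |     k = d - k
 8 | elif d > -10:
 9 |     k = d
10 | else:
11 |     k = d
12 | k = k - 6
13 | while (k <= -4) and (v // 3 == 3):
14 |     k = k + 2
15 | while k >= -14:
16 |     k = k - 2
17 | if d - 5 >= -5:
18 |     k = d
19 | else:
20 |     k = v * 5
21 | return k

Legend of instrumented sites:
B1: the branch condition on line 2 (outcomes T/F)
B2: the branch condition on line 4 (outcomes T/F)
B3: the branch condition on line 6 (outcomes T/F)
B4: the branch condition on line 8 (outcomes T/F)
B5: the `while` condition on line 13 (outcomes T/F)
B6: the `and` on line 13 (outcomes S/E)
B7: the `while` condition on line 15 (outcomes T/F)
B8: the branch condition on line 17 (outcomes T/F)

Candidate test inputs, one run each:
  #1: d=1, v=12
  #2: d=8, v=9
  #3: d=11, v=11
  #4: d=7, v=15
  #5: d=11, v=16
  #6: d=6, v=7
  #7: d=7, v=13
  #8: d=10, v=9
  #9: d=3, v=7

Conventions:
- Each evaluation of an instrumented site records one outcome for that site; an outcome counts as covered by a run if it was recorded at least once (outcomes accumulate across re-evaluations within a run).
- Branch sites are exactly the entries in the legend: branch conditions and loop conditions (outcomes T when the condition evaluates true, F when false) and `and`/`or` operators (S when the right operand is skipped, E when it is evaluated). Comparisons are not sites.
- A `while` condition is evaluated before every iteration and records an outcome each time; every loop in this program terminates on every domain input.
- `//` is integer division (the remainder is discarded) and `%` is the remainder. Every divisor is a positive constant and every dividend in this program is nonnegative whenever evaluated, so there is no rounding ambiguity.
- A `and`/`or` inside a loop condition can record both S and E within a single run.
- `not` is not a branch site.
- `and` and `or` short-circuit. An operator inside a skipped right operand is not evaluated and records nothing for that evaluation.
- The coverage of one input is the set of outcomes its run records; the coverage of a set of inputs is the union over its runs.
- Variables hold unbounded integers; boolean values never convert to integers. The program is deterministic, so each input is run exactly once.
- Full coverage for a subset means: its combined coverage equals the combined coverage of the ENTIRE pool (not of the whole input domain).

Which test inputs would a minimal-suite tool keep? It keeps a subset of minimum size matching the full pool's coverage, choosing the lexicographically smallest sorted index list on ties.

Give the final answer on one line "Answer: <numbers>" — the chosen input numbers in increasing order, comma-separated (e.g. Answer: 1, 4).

test 1 (d=1, v=12) fires B1->T, B2->F, B3->F, B4->T, B6->E, B5->F, B7->T, B7->T, B7->T, B7->T, B7->T, B7->F, B8->T; hits B1=T, B2=F, B3=F, B4=T, B5=F, B6=E, B7=T, B7=F, B8=T
test 2 (d=8, v=9) fires B1->F, B3->F, B4->T, B6->S, B5->F, B7->T, B7->T, B7->T, B7->T, B7->T, B7->T, B7->T, B7->T, B7->T, ...; hits B1=F, B3=F, B4=T, B5=F, B6=S, B7=T, B7=F, B8=T
test 3 (d=11, v=11) fires B1->F, B3->T, B6->S, B5->F, B7->T, B7->T, B7->T, B7->T, B7->T, B7->T, B7->T, B7->T, B7->T, B7->T, ...; hits B1=F, B3=T, B5=F, B6=S, B7=T, B7=F, B8=T
test 4 (d=7, v=15) fires B1->T, B2->F, B3->F, B4->T, B6->S, B5->F, B7->T, B7->T, B7->T, B7->T, B7->T, B7->T, B7->T, B7->T, ...; hits B1=T, B2=F, B3=F, B4=T, B5=F, B6=S, B7=T, B7=F, B8=T
test 5 (d=11, v=16) fires B1->F, B3->F, B4->T, B6->S, B5->F, B7->T, B7->T, B7->T, B7->T, B7->T, B7->T, B7->T, B7->T, B7->T, ...; hits B1=F, B3=F, B4=T, B5=F, B6=S, B7=T, B7=F, B8=T
test 6 (d=6, v=7) fires B1->T, B2->F, B3->F, B4->T, B6->S, B5->F, B7->T, B7->T, B7->T, B7->T, B7->T, B7->T, B7->T, B7->T, ...; hits B1=T, B2=F, B3=F, B4=T, B5=F, B6=S, B7=T, B7=F, B8=T
test 7 (d=7, v=13) fires B1->T, B2->T, B3->F, B4->T, B6->S, B5->F, B7->T, B7->T, B7->T, B7->T, B7->T, B7->T, B7->T, B7->T, ...; hits B1=T, B2=T, B3=F, B4=T, B5=F, B6=S, B7=T, B7=F, B8=T
test 8 (d=10, v=9) fires B1->F, B3->F, B4->T, B6->S, B5->F, B7->T, B7->T, B7->T, B7->T, B7->T, B7->T, B7->T, B7->T, B7->T, ...; hits B1=F, B3=F, B4=T, B5=F, B6=S, B7=T, B7=F, B8=T
test 9 (d=3, v=7) fires B1->T, B2->F, B3->F, B4->T, B6->S, B5->F, B7->T, B7->T, B7->T, B7->T, B7->T, B7->T, B7->F, B8->T; hits B1=T, B2=F, B3=F, B4=T, B5=F, B6=S, B7=T, B7=F, B8=T
pool-wide coverage (13 outcomes): B1=T, B1=F, B2=T, B2=F, B3=T, B3=F, B4=T, B5=F, B6=S, B6=E, B7=T, B7=F, B8=T
no size-1 subset reaches all 13 outcomes (best union: 9/13)
no size-2 subset reaches all 13 outcomes (best union: 12/13)
the canonical winner is {1, 3, 7}: size 3, full 13-outcome coverage, earliest index list among size-3 covers

Answer: 1, 3, 7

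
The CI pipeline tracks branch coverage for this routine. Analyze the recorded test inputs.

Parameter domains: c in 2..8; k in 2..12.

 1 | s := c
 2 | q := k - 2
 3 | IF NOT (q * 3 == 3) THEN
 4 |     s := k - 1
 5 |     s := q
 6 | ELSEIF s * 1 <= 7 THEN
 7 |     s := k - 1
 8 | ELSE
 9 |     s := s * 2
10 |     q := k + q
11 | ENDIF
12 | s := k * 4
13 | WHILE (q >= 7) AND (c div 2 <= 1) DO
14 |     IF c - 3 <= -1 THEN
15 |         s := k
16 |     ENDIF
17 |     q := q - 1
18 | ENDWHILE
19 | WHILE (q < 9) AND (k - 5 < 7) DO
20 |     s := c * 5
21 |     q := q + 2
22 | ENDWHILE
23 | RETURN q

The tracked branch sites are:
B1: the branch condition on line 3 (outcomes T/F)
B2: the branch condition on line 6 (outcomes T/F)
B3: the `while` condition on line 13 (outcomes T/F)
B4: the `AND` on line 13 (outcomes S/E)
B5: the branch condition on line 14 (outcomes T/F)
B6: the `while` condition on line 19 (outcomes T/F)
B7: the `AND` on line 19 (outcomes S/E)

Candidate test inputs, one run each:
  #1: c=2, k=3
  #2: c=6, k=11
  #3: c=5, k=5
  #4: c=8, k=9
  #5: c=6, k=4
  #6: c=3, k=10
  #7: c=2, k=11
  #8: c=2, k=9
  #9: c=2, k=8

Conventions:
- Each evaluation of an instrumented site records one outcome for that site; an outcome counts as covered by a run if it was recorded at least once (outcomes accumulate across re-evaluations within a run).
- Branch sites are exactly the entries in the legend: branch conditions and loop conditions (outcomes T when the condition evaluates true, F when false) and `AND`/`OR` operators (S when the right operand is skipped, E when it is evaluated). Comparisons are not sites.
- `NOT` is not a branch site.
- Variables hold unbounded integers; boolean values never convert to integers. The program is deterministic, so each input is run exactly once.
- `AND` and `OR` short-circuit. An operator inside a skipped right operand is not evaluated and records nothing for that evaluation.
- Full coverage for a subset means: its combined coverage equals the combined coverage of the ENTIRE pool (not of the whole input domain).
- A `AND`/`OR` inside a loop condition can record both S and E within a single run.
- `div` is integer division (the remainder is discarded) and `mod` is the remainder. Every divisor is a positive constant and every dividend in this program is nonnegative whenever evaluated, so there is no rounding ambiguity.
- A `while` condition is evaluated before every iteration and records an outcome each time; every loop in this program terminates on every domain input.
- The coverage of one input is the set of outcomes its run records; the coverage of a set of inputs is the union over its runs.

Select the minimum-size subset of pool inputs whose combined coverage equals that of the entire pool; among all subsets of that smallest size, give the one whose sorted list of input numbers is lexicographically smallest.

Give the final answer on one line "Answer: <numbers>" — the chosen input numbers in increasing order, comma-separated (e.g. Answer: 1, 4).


input #1 (c=2, k=3): events B1->F, B2->T, B4->S, B3->F, B7->E, B6->T, B7->E, B6->T, B7->E, B6->T, B7->E, B6->T, B7->S, B6->F; covers B1=F, B2=T, B3=F, B4=S, B6=T, B6=F, B7=S, B7=E
input #2 (c=6, k=11): events B1->T, B4->E, B3->F, B7->S, B6->F; covers B1=T, B3=F, B4=E, B6=F, B7=S
input #3 (c=5, k=5): events B1->T, B4->S, B3->F, B7->E, B6->T, B7->E, B6->T, B7->E, B6->T, B7->S, B6->F; covers B1=T, B3=F, B4=S, B6=T, B6=F, B7=S, B7=E
input #4 (c=8, k=9): events B1->T, B4->E, B3->F, B7->E, B6->T, B7->S, B6->F; covers B1=T, B3=F, B4=E, B6=T, B6=F, B7=S, B7=E
input #5 (c=6, k=4): events B1->T, B4->S, B3->F, B7->E, B6->T, B7->E, B6->T, B7->E, B6->T, B7->E, B6->T, B7->S, B6->F; covers B1=T, B3=F, B4=S, B6=T, B6=F, B7=S, B7=E
input #6 (c=3, k=10): events B1->T, B4->E, B3->T, B5->F, B4->E, B3->T, B5->F, B4->S, B3->F, B7->E, B6->T, B7->E, B6->T, B7->S, ...; covers B1=T, B3=T, B3=F, B4=S, B4=E, B5=F, B6=T, B6=F, B7=S, B7=E
input #7 (c=2, k=11): events B1->T, B4->E, B3->T, B5->T, B4->E, B3->T, B5->T, B4->E, B3->T, B5->T, B4->S, B3->F, B7->E, B6->T, ...; covers B1=T, B3=T, B3=F, B4=S, B4=E, B5=T, B6=T, B6=F, B7=S, B7=E
input #8 (c=2, k=9): events B1->T, B4->E, B3->T, B5->T, B4->S, B3->F, B7->E, B6->T, B7->E, B6->T, B7->S, B6->F; covers B1=T, B3=T, B3=F, B4=S, B4=E, B5=T, B6=T, B6=F, B7=S, B7=E
input #9 (c=2, k=8): events B1->T, B4->S, B3->F, B7->E, B6->T, B7->E, B6->T, B7->S, B6->F; covers B1=T, B3=F, B4=S, B6=T, B6=F, B7=S, B7=E
union over all inputs: B1=T, B1=F, B2=T, B3=T, B3=F, B4=S, B4=E, B5=T, B5=F, B6=T, B6=F, B7=S, B7=E (13 outcomes)
size 1 is not enough: best union over all size-1 subsets is 10/13
size 2 is not enough: best union over all size-2 subsets is 12/13
the canonical winner is {1, 6, 7}: size 3, full 13-outcome coverage, earliest index list among size-3 covers
Answer: 1, 6, 7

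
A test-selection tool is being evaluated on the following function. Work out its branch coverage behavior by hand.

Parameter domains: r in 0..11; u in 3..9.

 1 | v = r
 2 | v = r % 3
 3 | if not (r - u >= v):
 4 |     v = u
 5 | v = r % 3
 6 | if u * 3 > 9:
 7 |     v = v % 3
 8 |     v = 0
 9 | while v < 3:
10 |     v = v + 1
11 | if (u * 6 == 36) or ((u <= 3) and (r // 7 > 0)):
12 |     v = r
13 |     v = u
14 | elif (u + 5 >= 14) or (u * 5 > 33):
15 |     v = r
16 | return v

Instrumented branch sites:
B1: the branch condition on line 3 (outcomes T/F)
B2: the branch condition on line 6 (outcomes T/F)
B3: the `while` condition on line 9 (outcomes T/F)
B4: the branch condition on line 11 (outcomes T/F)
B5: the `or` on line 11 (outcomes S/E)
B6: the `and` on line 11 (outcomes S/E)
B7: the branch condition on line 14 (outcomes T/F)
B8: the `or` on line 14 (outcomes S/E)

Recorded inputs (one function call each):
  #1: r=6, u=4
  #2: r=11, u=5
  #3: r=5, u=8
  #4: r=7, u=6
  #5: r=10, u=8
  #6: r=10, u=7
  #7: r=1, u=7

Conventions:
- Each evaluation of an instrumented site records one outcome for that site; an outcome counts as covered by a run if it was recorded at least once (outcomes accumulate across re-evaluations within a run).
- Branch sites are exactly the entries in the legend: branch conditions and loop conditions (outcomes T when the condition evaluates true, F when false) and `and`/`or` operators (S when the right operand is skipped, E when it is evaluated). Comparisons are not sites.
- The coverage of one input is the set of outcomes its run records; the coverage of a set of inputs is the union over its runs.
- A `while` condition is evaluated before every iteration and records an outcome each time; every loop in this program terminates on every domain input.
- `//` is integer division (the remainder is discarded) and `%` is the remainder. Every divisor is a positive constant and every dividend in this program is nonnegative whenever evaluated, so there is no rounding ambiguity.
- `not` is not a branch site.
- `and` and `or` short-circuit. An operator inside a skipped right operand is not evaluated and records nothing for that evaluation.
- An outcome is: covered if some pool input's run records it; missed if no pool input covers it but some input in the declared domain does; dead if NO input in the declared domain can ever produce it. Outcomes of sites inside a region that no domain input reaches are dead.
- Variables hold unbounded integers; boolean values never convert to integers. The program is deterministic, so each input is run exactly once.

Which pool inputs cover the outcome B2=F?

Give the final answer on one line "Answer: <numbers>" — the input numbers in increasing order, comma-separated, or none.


input #1 (r=6, u=4): misses B2=F
input #2 (r=11, u=5): misses B2=F
input #3 (r=5, u=8): misses B2=F
input #4 (r=7, u=6): misses B2=F
input #5 (r=10, u=8): misses B2=F
input #6 (r=10, u=7): misses B2=F
input #7 (r=1, u=7): misses B2=F
Answer: none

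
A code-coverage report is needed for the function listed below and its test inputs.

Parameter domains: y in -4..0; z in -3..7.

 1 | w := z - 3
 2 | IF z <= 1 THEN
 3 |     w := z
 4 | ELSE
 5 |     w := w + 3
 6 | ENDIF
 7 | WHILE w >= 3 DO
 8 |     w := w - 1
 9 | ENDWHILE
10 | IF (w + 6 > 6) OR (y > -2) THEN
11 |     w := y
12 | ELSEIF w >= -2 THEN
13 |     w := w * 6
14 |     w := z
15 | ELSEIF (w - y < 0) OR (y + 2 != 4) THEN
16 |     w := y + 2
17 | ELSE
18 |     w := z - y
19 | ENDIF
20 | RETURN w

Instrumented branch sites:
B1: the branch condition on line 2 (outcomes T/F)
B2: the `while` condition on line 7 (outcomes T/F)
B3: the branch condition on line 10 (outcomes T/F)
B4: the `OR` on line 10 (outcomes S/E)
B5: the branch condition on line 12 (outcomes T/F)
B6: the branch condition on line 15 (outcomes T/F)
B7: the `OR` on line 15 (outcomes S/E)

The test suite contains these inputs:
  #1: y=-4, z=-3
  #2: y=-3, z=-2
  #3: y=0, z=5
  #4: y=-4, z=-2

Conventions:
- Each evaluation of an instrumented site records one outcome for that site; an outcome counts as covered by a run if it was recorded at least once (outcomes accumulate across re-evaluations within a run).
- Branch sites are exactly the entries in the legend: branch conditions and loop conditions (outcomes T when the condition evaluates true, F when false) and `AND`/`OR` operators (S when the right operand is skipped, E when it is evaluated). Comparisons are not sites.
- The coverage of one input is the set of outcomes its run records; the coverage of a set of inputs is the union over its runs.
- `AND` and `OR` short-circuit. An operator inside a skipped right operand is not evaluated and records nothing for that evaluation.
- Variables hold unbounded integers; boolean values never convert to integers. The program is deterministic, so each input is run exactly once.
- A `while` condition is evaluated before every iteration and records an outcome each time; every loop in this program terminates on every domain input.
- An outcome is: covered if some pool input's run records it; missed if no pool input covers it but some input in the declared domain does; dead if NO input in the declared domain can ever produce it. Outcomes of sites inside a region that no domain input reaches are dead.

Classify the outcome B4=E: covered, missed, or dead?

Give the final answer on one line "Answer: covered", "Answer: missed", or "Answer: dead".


B4=E is recorded by pool input(s) 1, 2, 4 -> covered
Answer: covered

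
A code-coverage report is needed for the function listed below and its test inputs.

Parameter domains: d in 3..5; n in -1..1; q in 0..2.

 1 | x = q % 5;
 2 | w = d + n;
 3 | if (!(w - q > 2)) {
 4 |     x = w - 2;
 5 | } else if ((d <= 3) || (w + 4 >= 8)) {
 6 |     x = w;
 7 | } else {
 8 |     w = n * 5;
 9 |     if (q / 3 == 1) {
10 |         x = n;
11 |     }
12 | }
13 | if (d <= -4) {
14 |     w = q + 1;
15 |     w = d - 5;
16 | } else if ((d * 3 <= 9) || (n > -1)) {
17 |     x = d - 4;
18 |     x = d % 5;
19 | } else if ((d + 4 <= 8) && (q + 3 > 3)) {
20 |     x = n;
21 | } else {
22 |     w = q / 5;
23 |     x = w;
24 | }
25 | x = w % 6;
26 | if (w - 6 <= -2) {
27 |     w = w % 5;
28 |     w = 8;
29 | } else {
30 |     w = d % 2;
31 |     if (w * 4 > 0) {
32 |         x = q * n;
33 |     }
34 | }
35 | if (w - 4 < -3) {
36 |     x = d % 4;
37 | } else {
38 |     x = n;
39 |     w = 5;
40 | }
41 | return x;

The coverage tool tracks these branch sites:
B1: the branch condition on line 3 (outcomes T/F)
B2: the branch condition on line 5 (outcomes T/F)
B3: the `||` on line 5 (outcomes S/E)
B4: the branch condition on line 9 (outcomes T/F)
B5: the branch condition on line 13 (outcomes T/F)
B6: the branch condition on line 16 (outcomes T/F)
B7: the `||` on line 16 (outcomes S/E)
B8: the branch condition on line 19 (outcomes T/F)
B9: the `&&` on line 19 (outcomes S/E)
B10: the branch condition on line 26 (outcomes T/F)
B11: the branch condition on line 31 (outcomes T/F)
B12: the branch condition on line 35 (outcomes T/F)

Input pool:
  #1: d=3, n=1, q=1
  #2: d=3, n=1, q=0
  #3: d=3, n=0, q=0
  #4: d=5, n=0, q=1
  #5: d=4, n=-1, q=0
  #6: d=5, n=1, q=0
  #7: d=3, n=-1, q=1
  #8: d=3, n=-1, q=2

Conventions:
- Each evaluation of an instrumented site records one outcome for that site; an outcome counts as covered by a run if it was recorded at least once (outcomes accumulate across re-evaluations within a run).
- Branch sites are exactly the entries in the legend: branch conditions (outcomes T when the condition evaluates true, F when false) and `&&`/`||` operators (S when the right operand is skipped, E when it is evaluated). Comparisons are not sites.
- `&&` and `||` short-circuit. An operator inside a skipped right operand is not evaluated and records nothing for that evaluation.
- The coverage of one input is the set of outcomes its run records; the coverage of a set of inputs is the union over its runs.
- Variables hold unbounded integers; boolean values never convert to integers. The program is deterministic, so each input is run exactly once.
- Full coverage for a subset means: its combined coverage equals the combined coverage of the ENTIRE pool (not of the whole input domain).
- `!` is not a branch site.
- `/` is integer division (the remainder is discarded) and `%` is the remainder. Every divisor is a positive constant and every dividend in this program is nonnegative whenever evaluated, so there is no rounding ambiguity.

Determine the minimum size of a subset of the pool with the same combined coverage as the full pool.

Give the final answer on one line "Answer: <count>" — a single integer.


test 1 (d=3, n=1, q=1) fires B1->F, B3->S, B2->T, B5->F, B7->S, B6->T, B10->T, B12->F; hits B1=F, B2=T, B3=S, B5=F, B6=T, B7=S, B10=T, B12=F
test 2 (d=3, n=1, q=0) fires B1->F, B3->S, B2->T, B5->F, B7->S, B6->T, B10->T, B12->F; hits B1=F, B2=T, B3=S, B5=F, B6=T, B7=S, B10=T, B12=F
test 3 (d=3, n=0, q=0) fires B1->F, B3->S, B2->T, B5->F, B7->S, B6->T, B10->T, B12->F; hits B1=F, B2=T, B3=S, B5=F, B6=T, B7=S, B10=T, B12=F
test 4 (d=5, n=0, q=1) fires B1->F, B3->E, B2->T, B5->F, B7->E, B6->T, B10->F, B11->T, B12->F; hits B1=F, B2=T, B3=E, B5=F, B6=T, B7=E, B10=F, B11=T, B12=F
test 5 (d=4, n=-1, q=0) fires B1->F, B3->E, B2->F, B4->F, B5->F, B7->E, B6->F, B9->E, B8->F, B10->T, B12->F; hits B1=F, B2=F, B3=E, B4=F, B5=F, B6=F, B7=E, B8=F, B9=E, B10=T, B12=F
test 6 (d=5, n=1, q=0) fires B1->F, B3->E, B2->T, B5->F, B7->E, B6->T, B10->F, B11->T, B12->F; hits B1=F, B2=T, B3=E, B5=F, B6=T, B7=E, B10=F, B11=T, B12=F
test 7 (d=3, n=-1, q=1) fires B1->T, B5->F, B7->S, B6->T, B10->T, B12->F; hits B1=T, B5=F, B6=T, B7=S, B10=T, B12=F
test 8 (d=3, n=-1, q=2) fires B1->T, B5->F, B7->S, B6->T, B10->T, B12->F; hits B1=T, B5=F, B6=T, B7=S, B10=T, B12=F
union over all inputs: B1=T, B1=F, B2=T, B2=F, B3=S, B3=E, B4=F, B5=F, B6=T, B6=F, B7=S, B7=E, B8=F, B9=E, B10=T, B10=F, B11=T, B12=F (18 outcomes)
no size-1 subset reaches all 18 outcomes (best union: 11/18)
no size-2 subset reaches all 18 outcomes (best union: 15/18)
no size-3 subset reaches all 18 outcomes (best union: 17/18)
the canonical winner is {1, 4, 5, 7}: size 4, full 18-outcome coverage, earliest index list among size-4 covers
Answer: 4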